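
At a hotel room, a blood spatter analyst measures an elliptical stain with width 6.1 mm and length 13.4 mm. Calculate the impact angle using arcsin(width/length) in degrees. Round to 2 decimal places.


Blood spatter impact angle calculation:
width / length = 6.1 / 13.4 = 0.455224
angle = arcsin(0.455224)
angle = 27.08 degrees

27.08


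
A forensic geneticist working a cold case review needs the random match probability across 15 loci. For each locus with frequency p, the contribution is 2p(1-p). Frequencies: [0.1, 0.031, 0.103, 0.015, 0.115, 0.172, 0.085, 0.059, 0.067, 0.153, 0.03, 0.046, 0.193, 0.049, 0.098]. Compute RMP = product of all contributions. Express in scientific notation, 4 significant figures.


Computing RMP for 15 loci:
Locus 1: 2 * 0.1 * 0.9 = 0.18
Locus 2: 2 * 0.031 * 0.969 = 0.060078
Locus 3: 2 * 0.103 * 0.897 = 0.184782
Locus 4: 2 * 0.015 * 0.985 = 0.02955
Locus 5: 2 * 0.115 * 0.885 = 0.20355
Locus 6: 2 * 0.172 * 0.828 = 0.284832
Locus 7: 2 * 0.085 * 0.915 = 0.15555
Locus 8: 2 * 0.059 * 0.941 = 0.111038
Locus 9: 2 * 0.067 * 0.933 = 0.125022
Locus 10: 2 * 0.153 * 0.847 = 0.259182
Locus 11: 2 * 0.03 * 0.97 = 0.0582
Locus 12: 2 * 0.046 * 0.954 = 0.087768
Locus 13: 2 * 0.193 * 0.807 = 0.311502
Locus 14: 2 * 0.049 * 0.951 = 0.093198
Locus 15: 2 * 0.098 * 0.902 = 0.176792
RMP = 5.023e-14

5.023e-14


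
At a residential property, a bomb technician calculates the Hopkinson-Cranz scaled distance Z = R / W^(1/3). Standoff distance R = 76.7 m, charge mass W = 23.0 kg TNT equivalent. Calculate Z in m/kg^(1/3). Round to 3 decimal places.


Scaled distance calculation:
W^(1/3) = 23.0^(1/3) = 2.843867
Z = R / W^(1/3) = 76.7 / 2.843867
Z = 26.970 m/kg^(1/3)

26.970


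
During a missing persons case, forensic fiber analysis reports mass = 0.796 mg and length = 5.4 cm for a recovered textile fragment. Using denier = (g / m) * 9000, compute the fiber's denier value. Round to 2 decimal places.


Denier calculation:
Mass in grams = 0.796 mg / 1000 = 0.000796 g
Length in meters = 5.4 cm / 100 = 0.054 m
Linear density = mass / length = 0.000796 / 0.054 = 0.01474074 g/m
Denier = (g/m) * 9000 = 0.01474074 * 9000 = 132.67

132.67


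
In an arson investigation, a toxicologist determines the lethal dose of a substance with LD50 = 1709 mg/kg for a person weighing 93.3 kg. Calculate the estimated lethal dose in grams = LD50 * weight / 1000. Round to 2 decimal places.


Lethal dose calculation:
Lethal dose = LD50 * body_weight / 1000
= 1709 * 93.3 / 1000
= 159449.7 / 1000
= 159.45 g

159.45


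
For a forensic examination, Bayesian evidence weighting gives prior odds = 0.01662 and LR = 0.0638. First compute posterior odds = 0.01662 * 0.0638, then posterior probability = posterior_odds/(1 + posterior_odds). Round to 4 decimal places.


Bayesian evidence evaluation:
Posterior odds = prior_odds * LR = 0.01662 * 0.0638 = 0.001060356
Posterior probability = posterior_odds / (1 + posterior_odds)
= 0.001060356 / (1 + 0.001060356)
= 0.001060356 / 1.001060356
= 0.0011

0.0011


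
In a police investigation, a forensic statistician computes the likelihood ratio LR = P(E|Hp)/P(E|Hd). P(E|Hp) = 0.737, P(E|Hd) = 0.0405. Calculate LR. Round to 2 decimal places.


Likelihood ratio calculation:
LR = P(E|Hp) / P(E|Hd)
LR = 0.737 / 0.0405
LR = 18.20

18.20


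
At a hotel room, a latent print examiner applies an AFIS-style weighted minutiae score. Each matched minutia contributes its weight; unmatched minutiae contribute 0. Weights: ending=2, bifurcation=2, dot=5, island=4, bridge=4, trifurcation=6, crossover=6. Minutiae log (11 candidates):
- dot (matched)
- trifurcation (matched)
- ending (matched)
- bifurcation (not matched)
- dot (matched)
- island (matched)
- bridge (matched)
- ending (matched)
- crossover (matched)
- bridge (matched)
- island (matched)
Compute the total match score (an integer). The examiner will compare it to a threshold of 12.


Weighted minutiae match score:
  dot: matched, +5 (running total 5)
  trifurcation: matched, +6 (running total 11)
  ending: matched, +2 (running total 13)
  bifurcation: not matched, +0
  dot: matched, +5 (running total 18)
  island: matched, +4 (running total 22)
  bridge: matched, +4 (running total 26)
  ending: matched, +2 (running total 28)
  crossover: matched, +6 (running total 34)
  bridge: matched, +4 (running total 38)
  island: matched, +4 (running total 42)
Total score = 42
Threshold = 12; verdict = identification

42


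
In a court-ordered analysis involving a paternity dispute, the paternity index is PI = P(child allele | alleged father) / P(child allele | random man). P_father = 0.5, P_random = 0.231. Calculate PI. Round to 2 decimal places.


Paternity Index calculation:
PI = P(allele|father) / P(allele|random)
PI = 0.5 / 0.231
PI = 2.16

2.16


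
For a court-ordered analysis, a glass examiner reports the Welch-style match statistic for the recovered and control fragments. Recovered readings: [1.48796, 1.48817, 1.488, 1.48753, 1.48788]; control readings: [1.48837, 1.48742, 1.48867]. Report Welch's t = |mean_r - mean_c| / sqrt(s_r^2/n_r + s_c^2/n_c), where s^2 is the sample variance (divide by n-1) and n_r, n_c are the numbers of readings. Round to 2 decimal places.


Welch's t-criterion for glass RI comparison:
Recovered mean = sum / n_r = 7.43954 / 5 = 1.487908
Control mean = sum / n_c = 4.46446 / 3 = 1.4881533
Recovered sample variance s_r^2 = 5.587e-08
Control sample variance s_c^2 = 4.25833e-07
Welch SE (unpooled) = sqrt(s_r^2/n_r + s_c^2/n_c) = sqrt(1.1174e-08 + 1.41944e-07) = sqrt(1.53118e-07) = 0.000391303
|mean_r - mean_c| = 0.000245333
t = 0.000245333 / 0.000391303 = 0.63

0.63


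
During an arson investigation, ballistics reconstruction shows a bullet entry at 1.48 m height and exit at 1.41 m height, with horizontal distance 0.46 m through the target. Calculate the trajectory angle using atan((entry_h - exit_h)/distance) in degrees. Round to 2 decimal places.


Bullet trajectory angle:
Height difference = 1.48 - 1.41 = 0.07 m
angle = atan(0.07 / 0.46)
angle = atan(0.152174)
angle = 8.65 degrees

8.65


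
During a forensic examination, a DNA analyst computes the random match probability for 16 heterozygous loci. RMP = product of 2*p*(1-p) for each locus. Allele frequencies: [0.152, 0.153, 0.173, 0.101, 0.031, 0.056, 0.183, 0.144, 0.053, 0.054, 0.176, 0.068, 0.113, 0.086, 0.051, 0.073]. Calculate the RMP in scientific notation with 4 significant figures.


Computing RMP for 16 loci:
Locus 1: 2 * 0.152 * 0.848 = 0.257792
Locus 2: 2 * 0.153 * 0.847 = 0.259182
Locus 3: 2 * 0.173 * 0.827 = 0.286142
Locus 4: 2 * 0.101 * 0.899 = 0.181598
Locus 5: 2 * 0.031 * 0.969 = 0.060078
Locus 6: 2 * 0.056 * 0.944 = 0.105728
Locus 7: 2 * 0.183 * 0.817 = 0.299022
Locus 8: 2 * 0.144 * 0.856 = 0.246528
Locus 9: 2 * 0.053 * 0.947 = 0.100382
Locus 10: 2 * 0.054 * 0.946 = 0.102168
Locus 11: 2 * 0.176 * 0.824 = 0.290048
Locus 12: 2 * 0.068 * 0.932 = 0.126752
Locus 13: 2 * 0.113 * 0.887 = 0.200462
Locus 14: 2 * 0.086 * 0.914 = 0.157208
Locus 15: 2 * 0.051 * 0.949 = 0.096798
Locus 16: 2 * 0.073 * 0.927 = 0.135342
RMP = 2.531e-13

2.531e-13


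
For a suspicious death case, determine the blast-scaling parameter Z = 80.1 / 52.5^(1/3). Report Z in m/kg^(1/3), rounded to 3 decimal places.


Scaled distance calculation:
W^(1/3) = 52.5^(1/3) = 3.744436
Z = R / W^(1/3) = 80.1 / 3.744436
Z = 21.392 m/kg^(1/3)

21.392


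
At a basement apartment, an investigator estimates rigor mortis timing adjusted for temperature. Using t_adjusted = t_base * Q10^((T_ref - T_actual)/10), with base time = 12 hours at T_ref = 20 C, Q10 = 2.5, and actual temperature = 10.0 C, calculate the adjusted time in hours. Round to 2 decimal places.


Rigor mortis time adjustment:
Exponent = (T_ref - T_actual) / 10 = (20 - 10.0) / 10 = 1
Q10 factor = 2.5^1 = 2.5
t_adjusted = 12 * 2.5 = 30.00 hours

30.00


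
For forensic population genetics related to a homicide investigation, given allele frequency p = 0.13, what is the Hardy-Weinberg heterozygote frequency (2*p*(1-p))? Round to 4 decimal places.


Hardy-Weinberg heterozygote frequency:
q = 1 - p = 1 - 0.13 = 0.87
2pq = 2 * 0.13 * 0.87 = 0.2262

0.2262


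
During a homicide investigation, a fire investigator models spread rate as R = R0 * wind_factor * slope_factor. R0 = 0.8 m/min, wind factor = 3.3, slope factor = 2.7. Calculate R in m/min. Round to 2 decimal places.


Fire spread rate calculation:
R = R0 * wind_factor * slope_factor
= 0.8 * 3.3 * 2.7
= 2.64 * 2.7
= 7.13 m/min

7.13


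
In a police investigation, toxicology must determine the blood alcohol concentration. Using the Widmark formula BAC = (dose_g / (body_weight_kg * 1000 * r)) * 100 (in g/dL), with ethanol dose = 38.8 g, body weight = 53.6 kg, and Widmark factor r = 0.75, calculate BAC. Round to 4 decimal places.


Applying the Widmark formula:
BAC = (dose_g / (body_wt * 1000 * r)) * 100
Denominator = 53.6 * 1000 * 0.75 = 40200
BAC = (38.8 / 40200) * 100
BAC = 0.0965 g/dL

0.0965


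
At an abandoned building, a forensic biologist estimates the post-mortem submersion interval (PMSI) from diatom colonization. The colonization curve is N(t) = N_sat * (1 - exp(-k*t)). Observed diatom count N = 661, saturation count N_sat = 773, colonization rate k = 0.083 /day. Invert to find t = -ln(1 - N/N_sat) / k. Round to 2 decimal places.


PMSI from diatom colonization curve:
N / N_sat = 661 / 773 = 0.85511
1 - N/N_sat = 0.14489
ln(1 - N/N_sat) = -1.93178
t = -ln(1 - N/N_sat) / k = -(-1.93178) / 0.083 = 23.27 days

23.27


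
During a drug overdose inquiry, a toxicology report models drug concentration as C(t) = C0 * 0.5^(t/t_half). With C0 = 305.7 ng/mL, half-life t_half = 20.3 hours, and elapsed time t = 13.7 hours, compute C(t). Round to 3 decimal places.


Drug concentration decay:
Number of half-lives = t / t_half = 13.7 / 20.3 = 0.674877
Decay factor = 0.5^0.674877 = 0.62638562
C(t) = 305.7 * 0.62638562 = 191.486 ng/mL

191.486


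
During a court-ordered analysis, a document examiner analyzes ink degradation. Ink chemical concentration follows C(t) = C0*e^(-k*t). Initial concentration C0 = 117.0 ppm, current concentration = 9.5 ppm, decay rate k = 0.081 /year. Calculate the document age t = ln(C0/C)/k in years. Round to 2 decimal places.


Document age estimation:
C0/C = 117.0 / 9.5 = 12.315789
ln(C0/C) = 2.510882
t = 2.510882 / 0.081 = 31.00 years

31.00


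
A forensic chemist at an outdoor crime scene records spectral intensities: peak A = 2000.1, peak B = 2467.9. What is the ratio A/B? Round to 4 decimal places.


Spectral peak ratio:
Peak A = 2000.1 counts
Peak B = 2467.9 counts
Ratio = 2000.1 / 2467.9 = 0.8104

0.8104


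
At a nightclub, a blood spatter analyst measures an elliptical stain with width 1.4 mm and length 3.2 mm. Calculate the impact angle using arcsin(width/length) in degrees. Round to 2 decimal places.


Blood spatter impact angle calculation:
width / length = 1.4 / 3.2 = 0.4375
angle = arcsin(0.4375)
angle = 25.94 degrees

25.94


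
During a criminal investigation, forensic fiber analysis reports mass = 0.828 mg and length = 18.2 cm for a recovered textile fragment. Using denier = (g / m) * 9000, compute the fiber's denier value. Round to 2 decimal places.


Denier calculation:
Mass in grams = 0.828 mg / 1000 = 0.000828 g
Length in meters = 18.2 cm / 100 = 0.182 m
Linear density = mass / length = 0.000828 / 0.182 = 0.00454945 g/m
Denier = (g/m) * 9000 = 0.00454945 * 9000 = 40.95

40.95


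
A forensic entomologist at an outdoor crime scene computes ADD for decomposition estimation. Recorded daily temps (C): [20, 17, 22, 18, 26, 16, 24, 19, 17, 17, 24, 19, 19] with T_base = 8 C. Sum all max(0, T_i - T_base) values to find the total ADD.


Computing ADD day by day:
Day 1: max(0, 20 - 8) = 12
Day 2: max(0, 17 - 8) = 9
Day 3: max(0, 22 - 8) = 14
Day 4: max(0, 18 - 8) = 10
Day 5: max(0, 26 - 8) = 18
Day 6: max(0, 16 - 8) = 8
Day 7: max(0, 24 - 8) = 16
Day 8: max(0, 19 - 8) = 11
Day 9: max(0, 17 - 8) = 9
Day 10: max(0, 17 - 8) = 9
Day 11: max(0, 24 - 8) = 16
Day 12: max(0, 19 - 8) = 11
Day 13: max(0, 19 - 8) = 11
Total ADD = 154

154


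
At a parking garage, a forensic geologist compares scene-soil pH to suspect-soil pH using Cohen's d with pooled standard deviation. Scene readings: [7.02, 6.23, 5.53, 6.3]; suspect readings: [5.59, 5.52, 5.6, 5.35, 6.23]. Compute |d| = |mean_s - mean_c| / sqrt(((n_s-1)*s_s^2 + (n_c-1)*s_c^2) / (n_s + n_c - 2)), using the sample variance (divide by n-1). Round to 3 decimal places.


Pooled-variance Cohen's d for soil pH comparison:
Scene mean = 25.08 / 4 = 6.27
Suspect mean = 28.29 / 5 = 5.658
Scene sample variance s_s^2 = 0.370867
Suspect sample variance s_c^2 = 0.11227
Pooled variance = ((n_s-1)*s_s^2 + (n_c-1)*s_c^2) / (n_s + n_c - 2) = 0.223097
Pooled SD = sqrt(0.223097) = 0.472331
Mean difference = 0.612
|d| = |0.612| / 0.472331 = 1.296

1.296


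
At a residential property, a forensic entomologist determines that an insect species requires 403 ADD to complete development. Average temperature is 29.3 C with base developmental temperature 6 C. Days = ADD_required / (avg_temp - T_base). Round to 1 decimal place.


Insect development time:
Effective temperature = avg_temp - T_base = 29.3 - 6 = 23.3 C
Days = ADD / effective_temp = 403 / 23.3 = 17.3 days

17.3


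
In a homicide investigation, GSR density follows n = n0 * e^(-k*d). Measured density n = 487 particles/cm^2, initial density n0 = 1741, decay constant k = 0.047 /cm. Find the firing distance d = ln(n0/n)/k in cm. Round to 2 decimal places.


GSR distance calculation:
n0/n = 1741 / 487 = 3.574949
ln(n0/n) = 1.273951
d = 1.273951 / 0.047 = 27.11 cm

27.11


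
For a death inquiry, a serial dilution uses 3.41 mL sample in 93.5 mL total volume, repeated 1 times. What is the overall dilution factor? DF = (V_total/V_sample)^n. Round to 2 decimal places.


Dilution factor calculation:
Single dilution = V_total / V_sample = 93.5 / 3.41 ≈ 27.419355
Number of dilutions = 1
Total DF = (93.5 / 3.41)^1 (full precision, rounded at the end) = 27.42

27.42


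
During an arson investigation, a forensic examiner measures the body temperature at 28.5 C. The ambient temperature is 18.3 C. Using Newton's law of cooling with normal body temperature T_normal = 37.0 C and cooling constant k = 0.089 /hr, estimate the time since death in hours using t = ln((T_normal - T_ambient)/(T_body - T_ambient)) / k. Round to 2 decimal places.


Using Newton's law of cooling:
t = ln((T_normal - T_ambient) / (T_body - T_ambient)) / k
T_normal - T_ambient = 18.7
T_body - T_ambient = 10.2
Ratio = 1.833333
ln(ratio) = 0.606136
t = 0.606136 / 0.089 = 6.81 hours

6.81


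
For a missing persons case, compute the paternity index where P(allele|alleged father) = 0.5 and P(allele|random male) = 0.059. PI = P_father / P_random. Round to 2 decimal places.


Paternity Index calculation:
PI = P(allele|father) / P(allele|random)
PI = 0.5 / 0.059
PI = 8.47

8.47


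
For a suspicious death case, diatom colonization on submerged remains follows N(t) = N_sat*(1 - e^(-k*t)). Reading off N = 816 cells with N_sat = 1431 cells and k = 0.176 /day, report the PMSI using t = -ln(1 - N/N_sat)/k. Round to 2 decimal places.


PMSI from diatom colonization curve:
N / N_sat = 816 / 1431 = 0.570231
1 - N/N_sat = 0.429769
ln(1 - N/N_sat) = -0.844507
t = -ln(1 - N/N_sat) / k = -(-0.844507) / 0.176 = 4.80 days

4.80


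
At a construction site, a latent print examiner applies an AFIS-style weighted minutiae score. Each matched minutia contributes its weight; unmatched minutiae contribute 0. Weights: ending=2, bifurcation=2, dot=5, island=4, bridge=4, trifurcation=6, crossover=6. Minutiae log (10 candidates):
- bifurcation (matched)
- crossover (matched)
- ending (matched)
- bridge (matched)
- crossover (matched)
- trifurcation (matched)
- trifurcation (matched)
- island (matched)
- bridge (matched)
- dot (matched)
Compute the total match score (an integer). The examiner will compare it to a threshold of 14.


Weighted minutiae match score:
  bifurcation: matched, +2 (running total 2)
  crossover: matched, +6 (running total 8)
  ending: matched, +2 (running total 10)
  bridge: matched, +4 (running total 14)
  crossover: matched, +6 (running total 20)
  trifurcation: matched, +6 (running total 26)
  trifurcation: matched, +6 (running total 32)
  island: matched, +4 (running total 36)
  bridge: matched, +4 (running total 40)
  dot: matched, +5 (running total 45)
Total score = 45
Threshold = 14; verdict = identification

45


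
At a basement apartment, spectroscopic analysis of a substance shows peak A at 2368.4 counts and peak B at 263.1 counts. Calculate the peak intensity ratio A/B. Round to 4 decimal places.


Spectral peak ratio:
Peak A = 2368.4 counts
Peak B = 263.1 counts
Ratio = 2368.4 / 263.1 = 9.0019

9.0019


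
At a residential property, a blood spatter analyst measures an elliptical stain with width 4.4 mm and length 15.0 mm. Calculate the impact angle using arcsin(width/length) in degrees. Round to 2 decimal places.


Blood spatter impact angle calculation:
width / length = 4.4 / 15.0 = 0.293333
angle = arcsin(0.293333)
angle = 17.06 degrees

17.06


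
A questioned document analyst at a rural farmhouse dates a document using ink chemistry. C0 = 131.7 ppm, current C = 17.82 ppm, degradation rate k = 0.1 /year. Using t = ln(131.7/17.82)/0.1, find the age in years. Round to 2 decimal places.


Document age estimation:
C0/C = 131.7 / 17.82 = 7.390572
ln(C0/C) = 2.000205
t = 2.000205 / 0.1 = 20.00 years

20.00


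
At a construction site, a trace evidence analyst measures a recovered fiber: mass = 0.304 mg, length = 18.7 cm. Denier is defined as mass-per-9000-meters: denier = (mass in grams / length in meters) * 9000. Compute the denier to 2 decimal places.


Denier calculation:
Mass in grams = 0.304 mg / 1000 = 0.000304 g
Length in meters = 18.7 cm / 100 = 0.187 m
Linear density = mass / length = 0.000304 / 0.187 = 0.00162567 g/m
Denier = (g/m) * 9000 = 0.00162567 * 9000 = 14.63

14.63


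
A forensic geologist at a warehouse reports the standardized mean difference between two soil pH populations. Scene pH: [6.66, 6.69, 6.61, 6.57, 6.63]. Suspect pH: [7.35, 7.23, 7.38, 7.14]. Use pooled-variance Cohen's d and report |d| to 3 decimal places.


Pooled-variance Cohen's d for soil pH comparison:
Scene mean = 33.16 / 5 = 6.632
Suspect mean = 29.1 / 4 = 7.275
Scene sample variance s_s^2 = 0.00212
Suspect sample variance s_c^2 = 0.0123
Pooled variance = ((n_s-1)*s_s^2 + (n_c-1)*s_c^2) / (n_s + n_c - 2) = 0.006483
Pooled SD = sqrt(0.006483) = 0.080517
Mean difference = -0.643
|d| = |-0.643| / 0.080517 = 7.986

7.986


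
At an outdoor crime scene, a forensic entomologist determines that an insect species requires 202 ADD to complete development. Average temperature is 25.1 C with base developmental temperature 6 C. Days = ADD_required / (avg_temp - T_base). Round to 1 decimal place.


Insect development time:
Effective temperature = avg_temp - T_base = 25.1 - 6 = 19.1 C
Days = ADD / effective_temp = 202 / 19.1 = 10.6 days

10.6


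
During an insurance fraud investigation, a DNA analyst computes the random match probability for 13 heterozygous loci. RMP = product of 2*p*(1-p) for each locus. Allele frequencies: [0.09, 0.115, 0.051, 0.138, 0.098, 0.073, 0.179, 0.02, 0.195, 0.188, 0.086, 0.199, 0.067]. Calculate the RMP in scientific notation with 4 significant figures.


Computing RMP for 13 loci:
Locus 1: 2 * 0.09 * 0.91 = 0.1638
Locus 2: 2 * 0.115 * 0.885 = 0.20355
Locus 3: 2 * 0.051 * 0.949 = 0.096798
Locus 4: 2 * 0.138 * 0.862 = 0.237912
Locus 5: 2 * 0.098 * 0.902 = 0.176792
Locus 6: 2 * 0.073 * 0.927 = 0.135342
Locus 7: 2 * 0.179 * 0.821 = 0.293918
Locus 8: 2 * 0.02 * 0.98 = 0.0392
Locus 9: 2 * 0.195 * 0.805 = 0.31395
Locus 10: 2 * 0.188 * 0.812 = 0.305312
Locus 11: 2 * 0.086 * 0.914 = 0.157208
Locus 12: 2 * 0.199 * 0.801 = 0.318798
Locus 13: 2 * 0.067 * 0.933 = 0.125022
RMP = 1.271e-10

1.271e-10


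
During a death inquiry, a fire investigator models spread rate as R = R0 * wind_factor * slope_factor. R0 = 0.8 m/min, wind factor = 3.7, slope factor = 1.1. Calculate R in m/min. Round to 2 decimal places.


Fire spread rate calculation:
R = R0 * wind_factor * slope_factor
= 0.8 * 3.7 * 1.1
= 2.96 * 1.1
= 3.26 m/min

3.26


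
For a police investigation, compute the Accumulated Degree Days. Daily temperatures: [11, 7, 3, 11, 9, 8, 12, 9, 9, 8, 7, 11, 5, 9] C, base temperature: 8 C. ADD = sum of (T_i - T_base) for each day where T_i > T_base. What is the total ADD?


Computing ADD day by day:
Day 1: max(0, 11 - 8) = 3
Day 2: max(0, 7 - 8) = 0
Day 3: max(0, 3 - 8) = 0
Day 4: max(0, 11 - 8) = 3
Day 5: max(0, 9 - 8) = 1
Day 6: max(0, 8 - 8) = 0
Day 7: max(0, 12 - 8) = 4
Day 8: max(0, 9 - 8) = 1
Day 9: max(0, 9 - 8) = 1
Day 10: max(0, 8 - 8) = 0
Day 11: max(0, 7 - 8) = 0
Day 12: max(0, 11 - 8) = 3
Day 13: max(0, 5 - 8) = 0
Day 14: max(0, 9 - 8) = 1
Total ADD = 17

17


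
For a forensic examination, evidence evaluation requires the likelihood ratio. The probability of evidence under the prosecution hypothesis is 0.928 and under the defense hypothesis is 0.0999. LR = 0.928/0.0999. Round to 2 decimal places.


Likelihood ratio calculation:
LR = P(E|Hp) / P(E|Hd)
LR = 0.928 / 0.0999
LR = 9.29

9.29


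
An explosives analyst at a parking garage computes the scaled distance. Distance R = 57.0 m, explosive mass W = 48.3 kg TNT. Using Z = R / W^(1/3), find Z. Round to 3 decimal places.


Scaled distance calculation:
W^(1/3) = 48.3^(1/3) = 3.641797
Z = R / W^(1/3) = 57.0 / 3.641797
Z = 15.652 m/kg^(1/3)

15.652


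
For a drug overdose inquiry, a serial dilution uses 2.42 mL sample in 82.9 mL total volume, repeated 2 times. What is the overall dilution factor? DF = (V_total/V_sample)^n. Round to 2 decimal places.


Dilution factor calculation:
Single dilution = V_total / V_sample = 82.9 / 2.42 ≈ 34.256198
Number of dilutions = 2
Total DF = (82.9 / 2.42)^2 (full precision, rounded at the end) = 1173.49

1173.49


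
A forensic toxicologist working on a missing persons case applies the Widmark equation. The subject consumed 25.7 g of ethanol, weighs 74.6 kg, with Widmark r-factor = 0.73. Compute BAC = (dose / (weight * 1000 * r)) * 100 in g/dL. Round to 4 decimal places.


Applying the Widmark formula:
BAC = (dose_g / (body_wt * 1000 * r)) * 100
Denominator = 74.6 * 1000 * 0.73 = 54458
BAC = (25.7 / 54458) * 100
BAC = 0.0472 g/dL

0.0472


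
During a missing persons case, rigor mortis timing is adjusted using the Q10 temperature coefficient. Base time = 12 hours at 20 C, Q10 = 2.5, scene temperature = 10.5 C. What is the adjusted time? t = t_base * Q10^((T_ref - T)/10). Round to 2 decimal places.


Rigor mortis time adjustment:
Exponent = (T_ref - T_actual) / 10 = (20 - 10.5) / 10 = 0.95
Q10 factor = 2.5^0.95 = 2.38805
t_adjusted = 12 * 2.38805 = 28.66 hours

28.66


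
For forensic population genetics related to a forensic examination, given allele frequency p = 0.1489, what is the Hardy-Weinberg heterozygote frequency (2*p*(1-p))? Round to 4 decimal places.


Hardy-Weinberg heterozygote frequency:
q = 1 - p = 1 - 0.1489 = 0.8511
2pq = 2 * 0.1489 * 0.8511 = 0.2535

0.2535


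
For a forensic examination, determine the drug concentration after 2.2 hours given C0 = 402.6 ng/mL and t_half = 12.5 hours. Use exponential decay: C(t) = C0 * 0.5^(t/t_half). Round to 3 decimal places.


Drug concentration decay:
Number of half-lives = t / t_half = 2.2 / 12.5 = 0.176
Decay factor = 0.5^0.176 = 0.88515376
C(t) = 402.6 * 0.88515376 = 356.363 ng/mL

356.363


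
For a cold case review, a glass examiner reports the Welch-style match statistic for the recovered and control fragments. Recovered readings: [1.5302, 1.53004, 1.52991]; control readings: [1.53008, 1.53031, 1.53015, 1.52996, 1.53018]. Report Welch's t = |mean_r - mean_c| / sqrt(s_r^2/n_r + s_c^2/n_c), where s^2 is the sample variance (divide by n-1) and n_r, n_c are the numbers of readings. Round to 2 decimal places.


Welch's t-criterion for glass RI comparison:
Recovered mean = sum / n_r = 4.59015 / 3 = 1.53005
Control mean = sum / n_c = 7.65068 / 5 = 1.530136
Recovered sample variance s_r^2 = 2.11e-08
Control sample variance s_c^2 = 1.663e-08
Welch SE (unpooled) = sqrt(s_r^2/n_r + s_c^2/n_c) = sqrt(7.03333e-09 + 3.326e-09) = sqrt(1.03593e-08) = 0.000101781
|mean_r - mean_c| = 8.6e-05
t = 8.6e-05 / 0.000101781 = 0.84

0.84


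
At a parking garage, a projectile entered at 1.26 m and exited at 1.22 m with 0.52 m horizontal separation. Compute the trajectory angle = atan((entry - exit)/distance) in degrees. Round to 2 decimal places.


Bullet trajectory angle:
Height difference = 1.26 - 1.22 = 0.04 m
angle = atan(0.04 / 0.52)
angle = atan(0.076923)
angle = 4.40 degrees

4.40


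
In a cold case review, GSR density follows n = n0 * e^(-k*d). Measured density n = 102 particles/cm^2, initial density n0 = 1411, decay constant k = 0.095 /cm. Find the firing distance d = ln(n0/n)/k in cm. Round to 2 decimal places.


GSR distance calculation:
n0/n = 1411 / 102 = 13.833333
ln(n0/n) = 2.627081
d = 2.627081 / 0.095 = 27.65 cm

27.65


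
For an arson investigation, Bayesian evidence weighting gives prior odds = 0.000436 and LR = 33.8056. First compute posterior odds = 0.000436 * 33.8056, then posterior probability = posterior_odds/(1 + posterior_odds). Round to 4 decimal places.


Bayesian evidence evaluation:
Posterior odds = prior_odds * LR = 0.000436 * 33.8056 = 0.01473924
Posterior probability = posterior_odds / (1 + posterior_odds)
= 0.01473924 / (1 + 0.01473924)
= 0.01473924 / 1.01473924
= 0.0145

0.0145


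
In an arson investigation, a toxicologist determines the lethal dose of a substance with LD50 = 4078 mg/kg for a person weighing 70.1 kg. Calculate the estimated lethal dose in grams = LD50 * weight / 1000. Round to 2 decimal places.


Lethal dose calculation:
Lethal dose = LD50 * body_weight / 1000
= 4078 * 70.1 / 1000
= 285867.8 / 1000
= 285.87 g

285.87


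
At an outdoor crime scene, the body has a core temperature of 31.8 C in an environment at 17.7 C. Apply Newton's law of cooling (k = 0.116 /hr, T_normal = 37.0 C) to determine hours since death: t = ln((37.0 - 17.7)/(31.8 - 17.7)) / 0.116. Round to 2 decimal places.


Using Newton's law of cooling:
t = ln((T_normal - T_ambient) / (T_body - T_ambient)) / k
T_normal - T_ambient = 19.3
T_body - T_ambient = 14.1
Ratio = 1.368794
ln(ratio) = 0.31393
t = 0.31393 / 0.116 = 2.71 hours

2.71


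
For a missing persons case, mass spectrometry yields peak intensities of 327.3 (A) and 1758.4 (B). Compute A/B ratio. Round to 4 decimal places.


Spectral peak ratio:
Peak A = 327.3 counts
Peak B = 1758.4 counts
Ratio = 327.3 / 1758.4 = 0.1861

0.1861


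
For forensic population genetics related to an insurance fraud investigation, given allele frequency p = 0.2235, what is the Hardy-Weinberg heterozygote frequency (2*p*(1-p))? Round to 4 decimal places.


Hardy-Weinberg heterozygote frequency:
q = 1 - p = 1 - 0.2235 = 0.7765
2pq = 2 * 0.2235 * 0.7765 = 0.3471

0.3471


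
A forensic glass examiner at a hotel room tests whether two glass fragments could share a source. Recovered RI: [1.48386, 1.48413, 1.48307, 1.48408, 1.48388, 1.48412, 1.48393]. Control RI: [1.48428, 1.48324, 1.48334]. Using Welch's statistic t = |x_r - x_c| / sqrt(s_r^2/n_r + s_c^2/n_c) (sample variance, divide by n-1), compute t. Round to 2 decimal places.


Welch's t-criterion for glass RI comparison:
Recovered mean = sum / n_r = 10.38707 / 7 = 1.4838671
Control mean = sum / n_c = 4.45086 / 3 = 1.48362
Recovered sample variance s_r^2 = 1.36324e-07
Control sample variance s_c^2 = 3.292e-07
Welch SE (unpooled) = sqrt(s_r^2/n_r + s_c^2/n_c) = sqrt(1.94748e-08 + 1.09733e-07) = sqrt(1.29208e-07) = 0.000359455
|mean_r - mean_c| = 0.000247143
t = 0.000247143 / 0.000359455 = 0.69

0.69


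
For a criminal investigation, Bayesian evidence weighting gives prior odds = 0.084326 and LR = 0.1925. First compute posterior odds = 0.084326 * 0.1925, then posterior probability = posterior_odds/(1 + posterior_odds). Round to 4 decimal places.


Bayesian evidence evaluation:
Posterior odds = prior_odds * LR = 0.084326 * 0.1925 = 0.01623276
Posterior probability = posterior_odds / (1 + posterior_odds)
= 0.01623276 / (1 + 0.01623276)
= 0.01623276 / 1.01623276
= 0.0160

0.0160


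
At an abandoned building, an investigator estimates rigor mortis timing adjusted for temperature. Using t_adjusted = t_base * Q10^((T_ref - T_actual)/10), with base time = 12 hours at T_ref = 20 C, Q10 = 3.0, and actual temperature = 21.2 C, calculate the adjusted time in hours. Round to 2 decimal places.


Rigor mortis time adjustment:
Exponent = (T_ref - T_actual) / 10 = (20 - 21.2) / 10 = -0.12
Q10 factor = 3.0^-0.12 = 0.87649
t_adjusted = 12 * 0.87649 = 10.52 hours

10.52


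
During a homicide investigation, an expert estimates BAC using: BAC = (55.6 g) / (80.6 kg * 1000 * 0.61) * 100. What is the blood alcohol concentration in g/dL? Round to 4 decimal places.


Applying the Widmark formula:
BAC = (dose_g / (body_wt * 1000 * r)) * 100
Denominator = 80.6 * 1000 * 0.61 = 49166
BAC = (55.6 / 49166) * 100
BAC = 0.1131 g/dL

0.1131


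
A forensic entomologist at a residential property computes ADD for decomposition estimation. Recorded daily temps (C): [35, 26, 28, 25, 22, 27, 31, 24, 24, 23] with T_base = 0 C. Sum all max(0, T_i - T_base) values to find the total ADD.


Computing ADD day by day:
Day 1: max(0, 35 - 0) = 35
Day 2: max(0, 26 - 0) = 26
Day 3: max(0, 28 - 0) = 28
Day 4: max(0, 25 - 0) = 25
Day 5: max(0, 22 - 0) = 22
Day 6: max(0, 27 - 0) = 27
Day 7: max(0, 31 - 0) = 31
Day 8: max(0, 24 - 0) = 24
Day 9: max(0, 24 - 0) = 24
Day 10: max(0, 23 - 0) = 23
Total ADD = 265

265


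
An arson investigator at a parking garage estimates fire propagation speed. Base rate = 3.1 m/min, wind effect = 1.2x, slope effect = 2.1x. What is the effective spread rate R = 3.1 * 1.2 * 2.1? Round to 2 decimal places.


Fire spread rate calculation:
R = R0 * wind_factor * slope_factor
= 3.1 * 1.2 * 2.1
= 3.72 * 2.1
= 7.81 m/min

7.81


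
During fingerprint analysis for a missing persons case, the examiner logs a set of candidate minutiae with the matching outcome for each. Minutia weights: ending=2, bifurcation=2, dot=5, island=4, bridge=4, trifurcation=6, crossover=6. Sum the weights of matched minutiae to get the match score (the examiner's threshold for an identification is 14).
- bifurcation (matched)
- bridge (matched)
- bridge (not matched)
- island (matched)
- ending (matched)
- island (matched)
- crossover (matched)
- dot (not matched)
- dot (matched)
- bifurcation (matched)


Weighted minutiae match score:
  bifurcation: matched, +2 (running total 2)
  bridge: matched, +4 (running total 6)
  bridge: not matched, +0
  island: matched, +4 (running total 10)
  ending: matched, +2 (running total 12)
  island: matched, +4 (running total 16)
  crossover: matched, +6 (running total 22)
  dot: not matched, +0
  dot: matched, +5 (running total 27)
  bifurcation: matched, +2 (running total 29)
Total score = 29
Threshold = 14; verdict = identification

29


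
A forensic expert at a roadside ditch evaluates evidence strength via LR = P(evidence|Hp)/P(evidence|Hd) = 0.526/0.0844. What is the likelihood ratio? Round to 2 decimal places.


Likelihood ratio calculation:
LR = P(E|Hp) / P(E|Hd)
LR = 0.526 / 0.0844
LR = 6.23

6.23


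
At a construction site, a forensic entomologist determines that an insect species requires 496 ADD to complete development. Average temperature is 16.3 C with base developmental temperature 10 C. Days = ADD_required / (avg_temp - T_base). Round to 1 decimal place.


Insect development time:
Effective temperature = avg_temp - T_base = 16.3 - 10 = 6.3 C
Days = ADD / effective_temp = 496 / 6.3 = 78.7 days

78.7


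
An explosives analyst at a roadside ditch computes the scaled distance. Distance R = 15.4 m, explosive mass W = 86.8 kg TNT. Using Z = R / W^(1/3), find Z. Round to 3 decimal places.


Scaled distance calculation:
W^(1/3) = 86.8^(1/3) = 4.42765
Z = R / W^(1/3) = 15.4 / 4.42765
Z = 3.478 m/kg^(1/3)

3.478


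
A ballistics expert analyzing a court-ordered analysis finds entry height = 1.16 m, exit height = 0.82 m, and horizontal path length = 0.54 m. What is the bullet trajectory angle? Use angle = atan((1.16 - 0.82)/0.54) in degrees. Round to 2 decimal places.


Bullet trajectory angle:
Height difference = 1.16 - 0.82 = 0.34 m
angle = atan(0.34 / 0.54)
angle = atan(0.62963)
angle = 32.20 degrees

32.20


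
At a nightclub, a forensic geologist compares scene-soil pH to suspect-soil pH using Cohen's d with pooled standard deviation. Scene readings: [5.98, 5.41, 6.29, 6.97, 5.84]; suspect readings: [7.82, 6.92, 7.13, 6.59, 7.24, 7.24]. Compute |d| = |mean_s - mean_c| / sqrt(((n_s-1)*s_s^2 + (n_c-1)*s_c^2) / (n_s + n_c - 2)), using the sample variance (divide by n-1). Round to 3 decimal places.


Pooled-variance Cohen's d for soil pH comparison:
Scene mean = 30.49 / 5 = 6.098
Suspect mean = 42.94 / 6 = 7.156667
Scene sample variance s_s^2 = 0.33777
Suspect sample variance s_c^2 = 0.166347
Pooled variance = ((n_s-1)*s_s^2 + (n_c-1)*s_c^2) / (n_s + n_c - 2) = 0.242535
Pooled SD = sqrt(0.242535) = 0.492478
Mean difference = -1.058667
|d| = |-1.058667| / 0.492478 = 2.150

2.150


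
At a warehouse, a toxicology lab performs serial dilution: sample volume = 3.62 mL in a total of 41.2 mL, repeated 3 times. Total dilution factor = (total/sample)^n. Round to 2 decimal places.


Dilution factor calculation:
Single dilution = V_total / V_sample = 41.2 / 3.62 ≈ 11.381215
Number of dilutions = 3
Total DF = (41.2 / 3.62)^3 (full precision, rounded at the end) = 1474.23

1474.23


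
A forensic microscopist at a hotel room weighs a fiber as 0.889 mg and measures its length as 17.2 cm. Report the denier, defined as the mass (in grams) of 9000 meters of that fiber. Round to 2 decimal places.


Denier calculation:
Mass in grams = 0.889 mg / 1000 = 0.000889 g
Length in meters = 17.2 cm / 100 = 0.172 m
Linear density = mass / length = 0.000889 / 0.172 = 0.0051686 g/m
Denier = (g/m) * 9000 = 0.0051686 * 9000 = 46.52

46.52


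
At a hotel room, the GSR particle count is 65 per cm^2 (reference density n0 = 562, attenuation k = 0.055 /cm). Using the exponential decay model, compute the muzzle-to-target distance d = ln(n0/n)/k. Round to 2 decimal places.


GSR distance calculation:
n0/n = 562 / 65 = 8.646154
ln(n0/n) = 2.157115
d = 2.157115 / 0.055 = 39.22 cm

39.22


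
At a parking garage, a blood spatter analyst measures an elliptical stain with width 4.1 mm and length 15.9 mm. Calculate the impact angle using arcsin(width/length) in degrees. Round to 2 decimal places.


Blood spatter impact angle calculation:
width / length = 4.1 / 15.9 = 0.257862
angle = arcsin(0.257862)
angle = 14.94 degrees

14.94


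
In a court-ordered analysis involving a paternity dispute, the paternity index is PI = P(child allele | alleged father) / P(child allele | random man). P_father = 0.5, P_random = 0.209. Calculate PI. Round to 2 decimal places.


Paternity Index calculation:
PI = P(allele|father) / P(allele|random)
PI = 0.5 / 0.209
PI = 2.39

2.39


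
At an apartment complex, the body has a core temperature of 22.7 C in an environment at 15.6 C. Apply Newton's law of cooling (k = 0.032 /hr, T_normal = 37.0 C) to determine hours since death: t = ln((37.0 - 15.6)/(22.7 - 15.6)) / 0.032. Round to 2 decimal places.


Using Newton's law of cooling:
t = ln((T_normal - T_ambient) / (T_body - T_ambient)) / k
T_normal - T_ambient = 21.4
T_body - T_ambient = 7.1
Ratio = 3.014085
ln(ratio) = 1.103296
t = 1.103296 / 0.032 = 34.48 hours

34.48


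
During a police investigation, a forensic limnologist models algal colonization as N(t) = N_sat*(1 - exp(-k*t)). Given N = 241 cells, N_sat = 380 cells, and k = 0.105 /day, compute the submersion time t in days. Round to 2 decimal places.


PMSI from diatom colonization curve:
N / N_sat = 241 / 380 = 0.634211
1 - N/N_sat = 0.365789
ln(1 - N/N_sat) = -1.005699
t = -ln(1 - N/N_sat) / k = -(-1.005699) / 0.105 = 9.58 days

9.58


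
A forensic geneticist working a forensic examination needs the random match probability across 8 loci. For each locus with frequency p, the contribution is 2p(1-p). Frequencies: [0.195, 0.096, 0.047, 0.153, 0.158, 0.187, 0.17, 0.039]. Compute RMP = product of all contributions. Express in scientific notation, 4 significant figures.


Computing RMP for 8 loci:
Locus 1: 2 * 0.195 * 0.805 = 0.31395
Locus 2: 2 * 0.096 * 0.904 = 0.173568
Locus 3: 2 * 0.047 * 0.953 = 0.089582
Locus 4: 2 * 0.153 * 0.847 = 0.259182
Locus 5: 2 * 0.158 * 0.842 = 0.266072
Locus 6: 2 * 0.187 * 0.813 = 0.304062
Locus 7: 2 * 0.17 * 0.83 = 0.2822
Locus 8: 2 * 0.039 * 0.961 = 0.074958
RMP = 2.165e-06

2.165e-06


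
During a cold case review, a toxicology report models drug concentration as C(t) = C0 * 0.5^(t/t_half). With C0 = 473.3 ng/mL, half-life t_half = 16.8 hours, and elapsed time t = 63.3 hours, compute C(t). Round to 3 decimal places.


Drug concentration decay:
Number of half-lives = t / t_half = 63.3 / 16.8 = 3.767857
Decay factor = 0.5^3.767857 = 0.07341115
C(t) = 473.3 * 0.07341115 = 34.745 ng/mL

34.745


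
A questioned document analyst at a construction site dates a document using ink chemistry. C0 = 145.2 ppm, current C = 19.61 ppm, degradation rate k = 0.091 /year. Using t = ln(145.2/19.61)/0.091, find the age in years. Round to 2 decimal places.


Document age estimation:
C0/C = 145.2 / 19.61 = 7.404386
ln(C0/C) = 2.002073
t = 2.002073 / 0.091 = 22.00 years

22.00


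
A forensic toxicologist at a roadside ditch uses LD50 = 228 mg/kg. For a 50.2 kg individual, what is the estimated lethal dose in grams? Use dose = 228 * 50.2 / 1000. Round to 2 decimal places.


Lethal dose calculation:
Lethal dose = LD50 * body_weight / 1000
= 228 * 50.2 / 1000
= 11445.6 / 1000
= 11.45 g

11.45


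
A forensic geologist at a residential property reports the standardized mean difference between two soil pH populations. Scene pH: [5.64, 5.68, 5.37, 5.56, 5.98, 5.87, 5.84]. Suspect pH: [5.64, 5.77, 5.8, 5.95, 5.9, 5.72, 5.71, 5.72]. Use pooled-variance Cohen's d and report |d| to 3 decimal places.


Pooled-variance Cohen's d for soil pH comparison:
Scene mean = 39.94 / 7 = 5.705714
Suspect mean = 46.21 / 8 = 5.77625
Scene sample variance s_s^2 = 0.043195
Suspect sample variance s_c^2 = 0.01077
Pooled variance = ((n_s-1)*s_s^2 + (n_c-1)*s_c^2) / (n_s + n_c - 2) = 0.025735
Pooled SD = sqrt(0.025735) = 0.160421
Mean difference = -0.070536
|d| = |-0.070536| / 0.160421 = 0.440

0.440


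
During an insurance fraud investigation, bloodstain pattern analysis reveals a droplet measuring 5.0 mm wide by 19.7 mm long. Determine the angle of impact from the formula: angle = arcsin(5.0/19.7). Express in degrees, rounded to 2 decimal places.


Blood spatter impact angle calculation:
width / length = 5.0 / 19.7 = 0.253807
angle = arcsin(0.253807)
angle = 14.70 degrees

14.70


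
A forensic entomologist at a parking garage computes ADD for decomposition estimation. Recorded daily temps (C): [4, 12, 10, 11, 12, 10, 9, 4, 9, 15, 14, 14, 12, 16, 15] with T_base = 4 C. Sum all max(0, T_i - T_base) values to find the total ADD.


Computing ADD day by day:
Day 1: max(0, 4 - 4) = 0
Day 2: max(0, 12 - 4) = 8
Day 3: max(0, 10 - 4) = 6
Day 4: max(0, 11 - 4) = 7
Day 5: max(0, 12 - 4) = 8
Day 6: max(0, 10 - 4) = 6
Day 7: max(0, 9 - 4) = 5
Day 8: max(0, 4 - 4) = 0
Day 9: max(0, 9 - 4) = 5
Day 10: max(0, 15 - 4) = 11
Day 11: max(0, 14 - 4) = 10
Day 12: max(0, 14 - 4) = 10
Day 13: max(0, 12 - 4) = 8
Day 14: max(0, 16 - 4) = 12
Day 15: max(0, 15 - 4) = 11
Total ADD = 107

107


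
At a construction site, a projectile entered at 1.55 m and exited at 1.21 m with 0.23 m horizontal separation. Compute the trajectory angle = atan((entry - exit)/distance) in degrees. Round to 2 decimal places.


Bullet trajectory angle:
Height difference = 1.55 - 1.21 = 0.34 m
angle = atan(0.34 / 0.23)
angle = atan(1.478261)
angle = 55.92 degrees

55.92
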